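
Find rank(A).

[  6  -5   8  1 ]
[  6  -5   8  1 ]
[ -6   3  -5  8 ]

Row reduction:
R2 <- R2 - (1)*R1:  [ 0  0  0  0 ]
R3 <- R3 - (-1)*R1:  [  0  -2   3   9 ]
R2 <-> R3   (pivot in column 2 was zero)
[ 6  -5  8  1 ]
[ 0  -2  3  9 ]
[ 0   0  0  0 ]
Row echelon form:
[ 6  -5  8  1 ]
[ 0  -2  3  9 ]
[ 0   0  0  0 ]
Nonzero rows / pivot columns: 2

rank(A) = 2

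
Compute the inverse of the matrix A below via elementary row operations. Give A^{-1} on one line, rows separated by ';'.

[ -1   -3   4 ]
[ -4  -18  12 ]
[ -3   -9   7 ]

inverse = [3/5 1/2 -6/5; 4/15 -1/6 2/15; 3/5 0 -1/5]

Gauss-Jordan on [A | I]:
R1 <- (1/-1)*R1:  [  1   3  -4  |  -1   0   0 ]
R2 <- R2 - (-4)*R1:  [  0  -6  -4  |  -4   1   0 ]
R3 <- R3 - (-3)*R1:  [  0   0  -5  |  -3   0   1 ]
R2 <- (1/-6)*R2:  [    0     1   2/3  |   2/3  -1/6     0 ]
R1 <- R1 - (3)*R2:  [   1    0   -6  |   -3  1/2    0 ]
R3 <- (1/-5)*R3:  [    0     0     1  |   3/5     0  -1/5 ]
R1 <- R1 - (-6)*R3:  [    1     0     0  |   3/5   1/2  -6/5 ]
R2 <- R2 - (2/3)*R3:  [    0     1     0  |  4/15  -1/6  2/15 ]
Right block of [I | A^{-1}] is the inverse:
[  3/5   1/2  -6/5 ]
[ 4/15  -1/6  2/15 ]
[  3/5     0  -1/5 ]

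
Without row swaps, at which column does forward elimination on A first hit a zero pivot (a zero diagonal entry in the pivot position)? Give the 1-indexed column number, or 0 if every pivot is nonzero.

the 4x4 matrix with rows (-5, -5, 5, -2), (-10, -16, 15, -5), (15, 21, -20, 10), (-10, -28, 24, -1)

first zero-pivot column = 3

Naive forward elimination:
R2 <- R2 - (2)*R1:  [  0  -6   5  -1 ]
R3 <- R3 - (-3)*R1:  [  0   6  -5   4 ]
R4 <- R4 - (2)*R1:  [   0  -18   14    3 ]
R3 <- R3 - (-1)*R2:  [ 0  0  0  3 ]
R4 <- R4 - (3)*R2:  [  0   0  -1   6 ]
Matrix at this point:
[ -5  -5   5  -2 ]
[  0  -6   5  -1 ]
[  0   0   0   3 ]
[  0   0  -1   6 ]
Pivot entry (3,3) is zero but row 4 has -1 in column 3 -> naive elimination stops; a row interchange (e.g. R3 <-> R4) would be required here.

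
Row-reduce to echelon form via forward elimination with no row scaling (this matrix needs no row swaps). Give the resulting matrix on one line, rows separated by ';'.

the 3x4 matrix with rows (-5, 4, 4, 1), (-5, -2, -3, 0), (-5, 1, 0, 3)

Forward elimination:
R2 <- R2 - (1)*R1:  [  0  -6  -7  -1 ]
R3 <- R3 - (1)*R1:  [  0  -3  -4   2 ]
R3 <- R3 - (1/2)*R2:  [    0     0  -1/2   5/2 ]
Row echelon form:
[ -5   4     4    1 ]
[  0  -6    -7   -1 ]
[  0   0  -1/2  5/2 ]

REF = [-5 4 4 1; 0 -6 -7 -1; 0 0 -1/2 5/2]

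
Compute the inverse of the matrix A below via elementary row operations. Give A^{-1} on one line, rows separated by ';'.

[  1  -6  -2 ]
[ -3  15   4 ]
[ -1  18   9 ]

Gauss-Jordan on [A | I]:
R2 <- R2 - (-3)*R1:  [  0  -3  -2  |   3   1   0 ]
R3 <- R3 - (-1)*R1:  [  0  12   7  |   1   0   1 ]
R2 <- (1/-3)*R2:  [    0     1   2/3  |    -1  -1/3     0 ]
R1 <- R1 - (-6)*R2:  [  1   0   2  |  -5  -2   0 ]
R3 <- R3 - (12)*R2:  [  0   0  -1  |  13   4   1 ]
R3 <- (1/-1)*R3:  [   0    0    1  |  -13   -4   -1 ]
R1 <- R1 - (2)*R3:  [  1   0   0  |  21   6   2 ]
R2 <- R2 - (2/3)*R3:  [    0     1     0  |  23/3   7/3   2/3 ]
Right block of [I | A^{-1}] is the inverse:
[   21    6    2 ]
[ 23/3  7/3  2/3 ]
[  -13   -4   -1 ]

inverse = [21 6 2; 23/3 7/3 2/3; -13 -4 -1]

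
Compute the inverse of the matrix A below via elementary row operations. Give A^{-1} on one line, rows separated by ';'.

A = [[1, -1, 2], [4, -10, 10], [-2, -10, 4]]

Gauss-Jordan on [A | I]:
R2 <- R2 - (4)*R1:  [  0  -6   2  |  -4   1   0 ]
R3 <- R3 - (-2)*R1:  [   0  -12    8  |    2    0    1 ]
R2 <- (1/-6)*R2:  [    0     1  -1/3  |   2/3  -1/6     0 ]
R1 <- R1 - (-1)*R2:  [    1     0   5/3  |   5/3  -1/6     0 ]
R3 <- R3 - (-12)*R2:  [  0   0   4  |  10  -2   1 ]
R3 <- (1/4)*R3:  [    0     0     1  |   5/2  -1/2   1/4 ]
R1 <- R1 - (5/3)*R3:  [     1      0      0  |   -5/2    2/3  -5/12 ]
R2 <- R2 - (-1/3)*R3:  [    0     1     0  |   3/2  -1/3  1/12 ]
Right block of [I | A^{-1}] is the inverse:
[ -5/2   2/3  -5/12 ]
[  3/2  -1/3   1/12 ]
[  5/2  -1/2    1/4 ]

inverse = [-5/2 2/3 -5/12; 3/2 -1/3 1/12; 5/2 -1/2 1/4]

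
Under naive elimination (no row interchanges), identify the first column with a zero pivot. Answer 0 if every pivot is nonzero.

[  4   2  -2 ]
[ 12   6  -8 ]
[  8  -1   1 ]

first zero-pivot column = 2

Naive forward elimination:
R2 <- R2 - (3)*R1:  [  0   0  -2 ]
R3 <- R3 - (2)*R1:  [  0  -5   5 ]
Matrix at this point:
[ 4   2  -2 ]
[ 0   0  -2 ]
[ 0  -5   5 ]
Pivot entry (2,2) is zero but row 3 has -5 in column 2 -> naive elimination stops; a row interchange (e.g. R2 <-> R3) would be required here.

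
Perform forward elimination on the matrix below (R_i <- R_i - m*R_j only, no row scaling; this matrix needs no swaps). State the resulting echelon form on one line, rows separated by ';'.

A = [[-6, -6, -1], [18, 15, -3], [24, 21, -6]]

REF = [-6 -6 -1; 0 -3 -6; 0 0 -4]

Forward elimination:
R2 <- R2 - (-3)*R1:  [  0  -3  -6 ]
R3 <- R3 - (-4)*R1:  [   0   -3  -10 ]
R3 <- R3 - (1)*R2:  [  0   0  -4 ]
Row echelon form:
[ -6  -6  -1 ]
[  0  -3  -6 ]
[  0   0  -4 ]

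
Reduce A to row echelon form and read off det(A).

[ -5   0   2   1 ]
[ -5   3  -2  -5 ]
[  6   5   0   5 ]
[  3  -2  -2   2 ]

Forward elimination:
R2 <- R2 - (1)*R1:  [  0   3  -4  -6 ]
R3 <- R3 - (-6/5)*R1:  [    0     5  12/5  31/5 ]
R4 <- R4 - (-3/5)*R1:  [    0    -2  -4/5  13/5 ]
R3 <- R3 - (5/3)*R2:  [      0       0  136/15    81/5 ]
R4 <- R4 - (-2/3)*R2:  [      0       0  -52/15    -7/5 ]
R4 <- R4 - (-13/34)*R3:  [      0       0       0  163/34 ]
Upper-triangular form:
[ -5  0       2       1 ]
[  0  3      -4      -6 ]
[  0  0  136/15    81/5 ]
[  0  0       0  163/34 ]
det(A) = (-1)^0 * (-5) * (3) * (136/15) * (163/34) = -652  (0 row swaps -> sign +1)

det(A) = -652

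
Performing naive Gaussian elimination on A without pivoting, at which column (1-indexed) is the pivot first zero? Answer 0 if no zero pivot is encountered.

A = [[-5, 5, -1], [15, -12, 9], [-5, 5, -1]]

first zero-pivot column = 3

Naive forward elimination:
R2 <- R2 - (-3)*R1:  [ 0  3  6 ]
R3 <- R3 - (1)*R1:  [ 0  0  0 ]
Matrix at this point:
[ -5  5  -1 ]
[  0  3   6 ]
[  0  0   0 ]
Pivot entry (3,3) in the last row is zero and there are no rows below to swap with -> zero pivot in column 3 (A is singular).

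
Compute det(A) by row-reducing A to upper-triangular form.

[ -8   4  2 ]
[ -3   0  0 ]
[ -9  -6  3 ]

Forward elimination:
R2 <- R2 - (3/8)*R1:  [    0  -3/2  -3/4 ]
R3 <- R3 - (9/8)*R1:  [     0  -21/2    3/4 ]
R3 <- R3 - (7)*R2:  [ 0  0  6 ]
Upper-triangular form:
[ -8     4     2 ]
[  0  -3/2  -3/4 ]
[  0     0     6 ]
det(A) = (-1)^0 * (-8) * (-3/2) * (6) = 72  (0 row swaps -> sign +1)

det(A) = 72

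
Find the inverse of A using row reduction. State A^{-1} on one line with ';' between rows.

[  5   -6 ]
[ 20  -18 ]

Gauss-Jordan on [A | I]:
R1 <- (1/5)*R1:  [    1  -6/5  |   1/5     0 ]
R2 <- R2 - (20)*R1:  [  0   6  |  -4   1 ]
R2 <- (1/6)*R2:  [    0     1  |  -2/3   1/6 ]
R1 <- R1 - (-6/5)*R2:  [    1     0  |  -3/5   1/5 ]
Right block of [I | A^{-1}] is the inverse:
[ -3/5  1/5 ]
[ -2/3  1/6 ]

inverse = [-3/5 1/5; -2/3 1/6]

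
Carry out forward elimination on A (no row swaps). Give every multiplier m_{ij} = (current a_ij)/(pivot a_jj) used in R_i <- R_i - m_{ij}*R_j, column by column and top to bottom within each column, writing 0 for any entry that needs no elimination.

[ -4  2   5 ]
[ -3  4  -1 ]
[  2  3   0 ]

Forward elimination:
R2 <- R2 - (3/4)*R1:  [     0    5/2  -19/4 ]
R3 <- R3 - (-1/2)*R1:  [   0    4  5/2 ]
R3 <- R3 - (8/5)*R2:  [      0       0  101/10 ]
Multipliers (in order of application): m_{21} = 3/4, m_{31} = -1/2, m_{32} = 8/5

multipliers: 3/4, -1/2, 8/5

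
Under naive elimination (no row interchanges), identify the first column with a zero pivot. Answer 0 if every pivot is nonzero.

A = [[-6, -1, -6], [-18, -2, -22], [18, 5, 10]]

Naive forward elimination:
R2 <- R2 - (3)*R1:  [  0   1  -4 ]
R3 <- R3 - (-3)*R1:  [  0   2  -8 ]
R3 <- R3 - (2)*R2:  [ 0  0  0 ]
Matrix at this point:
[ -6  -1  -6 ]
[  0   1  -4 ]
[  0   0   0 ]
Pivot entry (3,3) in the last row is zero and there are no rows below to swap with -> zero pivot in column 3 (A is singular).

first zero-pivot column = 3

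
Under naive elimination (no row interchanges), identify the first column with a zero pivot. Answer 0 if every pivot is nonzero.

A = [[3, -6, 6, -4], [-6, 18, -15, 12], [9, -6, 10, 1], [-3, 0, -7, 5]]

Naive forward elimination:
R2 <- R2 - (-2)*R1:  [  0   6  -3   4 ]
R3 <- R3 - (3)*R1:  [  0  12  -8  13 ]
R4 <- R4 - (-1)*R1:  [  0  -6  -1   1 ]
R3 <- R3 - (2)*R2:  [  0   0  -2   5 ]
R4 <- R4 - (-1)*R2:  [  0   0  -4   5 ]
R4 <- R4 - (2)*R3:  [  0   0   0  -5 ]
All pivots nonzero; naive elimination completes without hitting a zero pivot.

first zero-pivot column = 0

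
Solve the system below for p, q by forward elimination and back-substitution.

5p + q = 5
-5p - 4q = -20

Forward elimination on [A|b]:
R2 <- R2 - (-1)*R1:  [   0   -3  -15 ]
Row echelon form:
[ 5   1  |    5 ]
[ 0  -3  |  -15 ]
Back-substitution:
q = (-15) / -3 = 5
p = (5 - (1)*(5)) / 5 = 0

(0, 5)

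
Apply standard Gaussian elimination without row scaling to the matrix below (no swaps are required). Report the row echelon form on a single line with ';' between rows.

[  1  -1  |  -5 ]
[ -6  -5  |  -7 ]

Forward elimination:
R2 <- R2 - (-6)*R1:  [   0  -11  -37 ]
Row echelon form:
[ 1   -1  |   -5 ]
[ 0  -11  |  -37 ]

REF = [1 -1 -5; 0 -11 -37]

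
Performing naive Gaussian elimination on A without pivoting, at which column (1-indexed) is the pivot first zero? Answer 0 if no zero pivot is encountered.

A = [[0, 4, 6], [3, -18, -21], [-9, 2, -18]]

Naive forward elimination:
Pivot entry (1,1) is zero but row 2 has 3 in column 1 -> naive elimination stops; a row interchange (e.g. R1 <-> R2) would be required here.

first zero-pivot column = 1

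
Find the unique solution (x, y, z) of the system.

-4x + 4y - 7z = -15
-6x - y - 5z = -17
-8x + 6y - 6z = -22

Forward elimination on [A|b]:
R2 <- R2 - (3/2)*R1:  [    0    -7  11/2  11/2 ]
R3 <- R3 - (2)*R1:  [  0  -2   8   8 ]
R3 <- R3 - (2/7)*R2:  [    0     0  45/7  45/7 ]
Row echelon form:
[ -4   4    -7  |   -15 ]
[  0  -7  11/2  |  11/2 ]
[  0   0  45/7  |  45/7 ]
Back-substitution:
z = (45/7) / (45/7) = 1
y = (11/2 - (11/2)*(1)) / -7 = 0
x = (-15 - (4)*(0) - (-7)*(1)) / -4 = 2

(2, 0, 1)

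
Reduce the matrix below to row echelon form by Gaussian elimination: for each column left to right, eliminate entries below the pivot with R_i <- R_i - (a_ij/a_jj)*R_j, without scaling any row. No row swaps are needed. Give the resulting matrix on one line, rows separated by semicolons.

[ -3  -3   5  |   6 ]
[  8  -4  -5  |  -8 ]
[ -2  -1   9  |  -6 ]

REF = [-3 -3 5 6; 0 -12 25/3 8; 0 0 229/36 -28/3]

Forward elimination:
R2 <- R2 - (-8/3)*R1:  [    0   -12  25/3     8 ]
R3 <- R3 - (2/3)*R1:  [    0     1  17/3   -10 ]
R3 <- R3 - (-1/12)*R2:  [      0       0  229/36   -28/3 ]
Row echelon form:
[ -3   -3       5  |      6 ]
[  0  -12    25/3  |      8 ]
[  0    0  229/36  |  -28/3 ]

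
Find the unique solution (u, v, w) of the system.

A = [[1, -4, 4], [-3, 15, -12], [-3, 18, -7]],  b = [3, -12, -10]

(-5, -1, 1)

Forward elimination on [A|b]:
R2 <- R2 - (-3)*R1:  [  0   3   0  -3 ]
R3 <- R3 - (-3)*R1:  [  0   6   5  -1 ]
R3 <- R3 - (2)*R2:  [ 0  0  5  5 ]
Row echelon form:
[ 1  -4  4  |   3 ]
[ 0   3  0  |  -3 ]
[ 0   0  5  |   5 ]
Back-substitution:
w = (5) / 5 = 1
v = (-3) / 3 = -1
u = (3 - (-4)*(-1) - (4)*(1)) / 1 = -5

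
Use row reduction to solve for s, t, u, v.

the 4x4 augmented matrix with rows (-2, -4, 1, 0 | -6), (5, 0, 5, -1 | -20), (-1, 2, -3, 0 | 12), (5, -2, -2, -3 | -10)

(-2, 2, -2, 0)

Forward elimination on [A|b]:
R2 <- R2 - (-5/2)*R1:  [    0   -10  15/2    -1   -35 ]
R3 <- R3 - (1/2)*R1:  [    0     4  -7/2     0    15 ]
R4 <- R4 - (-5/2)*R1:  [   0  -12  1/2   -3  -25 ]
R3 <- R3 - (-2/5)*R2:  [    0     0  -1/2  -2/5     1 ]
R4 <- R4 - (6/5)*R2:  [     0      0  -17/2   -9/5     17 ]
R4 <- R4 - (17)*R3:  [ 0  0  0  5  0 ]
Row echelon form:
[ -2   -4     1     0  |   -6 ]
[  0  -10  15/2    -1  |  -35 ]
[  0    0  -1/2  -2/5  |    1 ]
[  0    0     0     5  |    0 ]
Back-substitution:
v = (0) / 5 = 0
u = (1 - (-2/5)*(0)) / (-1/2) = -2
t = (-35 - (15/2)*(-2) - (-1)*(0)) / -10 = 2
s = (-6 - (-4)*(2) - (1)*(-2)) / -2 = -2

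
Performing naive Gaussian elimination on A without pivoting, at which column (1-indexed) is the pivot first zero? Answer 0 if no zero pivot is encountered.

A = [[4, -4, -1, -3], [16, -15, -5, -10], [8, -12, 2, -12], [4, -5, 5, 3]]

Naive forward elimination:
R2 <- R2 - (4)*R1:  [  0   1  -1   2 ]
R3 <- R3 - (2)*R1:  [  0  -4   4  -6 ]
R4 <- R4 - (1)*R1:  [  0  -1   6   6 ]
R3 <- R3 - (-4)*R2:  [ 0  0  0  2 ]
R4 <- R4 - (-1)*R2:  [ 0  0  5  8 ]
Matrix at this point:
[ 4  -4  -1  -3 ]
[ 0   1  -1   2 ]
[ 0   0   0   2 ]
[ 0   0   5   8 ]
Pivot entry (3,3) is zero but row 4 has 5 in column 3 -> naive elimination stops; a row interchange (e.g. R3 <-> R4) would be required here.

first zero-pivot column = 3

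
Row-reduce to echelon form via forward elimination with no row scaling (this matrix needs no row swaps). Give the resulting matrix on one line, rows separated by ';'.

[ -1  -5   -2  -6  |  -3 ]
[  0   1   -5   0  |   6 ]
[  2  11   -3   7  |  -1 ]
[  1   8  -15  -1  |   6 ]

Forward elimination:
R3 <- R3 - (-2)*R1:  [  0   1  -7  -5  -7 ]
R4 <- R4 - (-1)*R1:  [   0    3  -17   -7    3 ]
R3 <- R3 - (1)*R2:  [   0    0   -2   -5  -13 ]
R4 <- R4 - (3)*R2:  [   0    0   -2   -7  -15 ]
R4 <- R4 - (1)*R3:  [  0   0   0  -2  -2 ]
Row echelon form:
[ -1  -5  -2  -6  |   -3 ]
[  0   1  -5   0  |    6 ]
[  0   0  -2  -5  |  -13 ]
[  0   0   0  -2  |   -2 ]

REF = [-1 -5 -2 -6 -3; 0 1 -5 0 6; 0 0 -2 -5 -13; 0 0 0 -2 -2]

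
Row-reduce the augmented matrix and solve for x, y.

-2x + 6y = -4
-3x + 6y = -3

Forward elimination on [A|b]:
R2 <- R2 - (3/2)*R1:  [  0  -3   3 ]
Row echelon form:
[ -2   6  |  -4 ]
[  0  -3  |   3 ]
Back-substitution:
y = (3) / -3 = -1
x = (-4 - (6)*(-1)) / -2 = -1

(-1, -1)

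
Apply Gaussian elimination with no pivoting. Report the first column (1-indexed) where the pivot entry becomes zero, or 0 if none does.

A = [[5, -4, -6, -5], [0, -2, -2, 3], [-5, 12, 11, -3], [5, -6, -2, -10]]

first zero-pivot column = 4

Naive forward elimination:
R3 <- R3 - (-1)*R1:  [  0   8   5  -8 ]
R4 <- R4 - (1)*R1:  [  0  -2   4  -5 ]
R3 <- R3 - (-4)*R2:  [  0   0  -3   4 ]
R4 <- R4 - (1)*R2:  [  0   0   6  -8 ]
R4 <- R4 - (-2)*R3:  [ 0  0  0  0 ]
Matrix at this point:
[ 5  -4  -6  -5 ]
[ 0  -2  -2   3 ]
[ 0   0  -3   4 ]
[ 0   0   0   0 ]
Pivot entry (4,4) in the last row is zero and there are no rows below to swap with -> zero pivot in column 4 (A is singular).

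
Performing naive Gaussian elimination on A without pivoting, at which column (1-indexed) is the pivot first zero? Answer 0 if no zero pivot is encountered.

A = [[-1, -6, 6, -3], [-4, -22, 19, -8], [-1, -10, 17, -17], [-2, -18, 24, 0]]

Naive forward elimination:
R2 <- R2 - (4)*R1:  [  0   2  -5   4 ]
R3 <- R3 - (1)*R1:  [   0   -4   11  -14 ]
R4 <- R4 - (2)*R1:  [  0  -6  12   6 ]
R3 <- R3 - (-2)*R2:  [  0   0   1  -6 ]
R4 <- R4 - (-3)*R2:  [  0   0  -3  18 ]
R4 <- R4 - (-3)*R3:  [ 0  0  0  0 ]
Matrix at this point:
[ -1  -6   6  -3 ]
[  0   2  -5   4 ]
[  0   0   1  -6 ]
[  0   0   0   0 ]
Pivot entry (4,4) in the last row is zero and there are no rows below to swap with -> zero pivot in column 4 (A is singular).

first zero-pivot column = 4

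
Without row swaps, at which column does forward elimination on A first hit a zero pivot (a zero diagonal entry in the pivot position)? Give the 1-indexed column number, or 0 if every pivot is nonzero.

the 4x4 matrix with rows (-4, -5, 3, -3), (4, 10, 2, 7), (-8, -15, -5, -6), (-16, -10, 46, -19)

Naive forward elimination:
R2 <- R2 - (-1)*R1:  [ 0  5  5  4 ]
R3 <- R3 - (2)*R1:  [   0   -5  -11    0 ]
R4 <- R4 - (4)*R1:  [  0  10  34  -7 ]
R3 <- R3 - (-1)*R2:  [  0   0  -6   4 ]
R4 <- R4 - (2)*R2:  [   0    0   24  -15 ]
R4 <- R4 - (-4)*R3:  [ 0  0  0  1 ]
All pivots nonzero; naive elimination completes without hitting a zero pivot.

first zero-pivot column = 0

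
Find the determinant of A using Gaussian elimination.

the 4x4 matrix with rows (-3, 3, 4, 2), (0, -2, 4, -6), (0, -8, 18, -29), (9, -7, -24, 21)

det(A) = 12

Forward elimination:
R4 <- R4 - (-3)*R1:  [   0    2  -12   27 ]
R3 <- R3 - (4)*R2:  [  0   0   2  -5 ]
R4 <- R4 - (-1)*R2:  [  0   0  -8  21 ]
R4 <- R4 - (-4)*R3:  [ 0  0  0  1 ]
Upper-triangular form:
[ -3   3  4   2 ]
[  0  -2  4  -6 ]
[  0   0  2  -5 ]
[  0   0  0   1 ]
det(A) = (-1)^0 * (-3) * (-2) * (2) * (1) = 12  (0 row swaps -> sign +1)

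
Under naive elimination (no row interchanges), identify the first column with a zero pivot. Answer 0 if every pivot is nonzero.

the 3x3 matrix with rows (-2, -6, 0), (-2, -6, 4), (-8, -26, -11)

Naive forward elimination:
R2 <- R2 - (1)*R1:  [ 0  0  4 ]
R3 <- R3 - (4)*R1:  [   0   -2  -11 ]
Matrix at this point:
[ -2  -6    0 ]
[  0   0    4 ]
[  0  -2  -11 ]
Pivot entry (2,2) is zero but row 3 has -2 in column 2 -> naive elimination stops; a row interchange (e.g. R2 <-> R3) would be required here.

first zero-pivot column = 2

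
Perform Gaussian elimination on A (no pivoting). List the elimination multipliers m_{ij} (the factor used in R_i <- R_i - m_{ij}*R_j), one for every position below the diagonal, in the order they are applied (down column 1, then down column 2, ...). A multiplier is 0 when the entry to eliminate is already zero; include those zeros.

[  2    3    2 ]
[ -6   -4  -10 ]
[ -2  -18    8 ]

Forward elimination:
R2 <- R2 - (-3)*R1:  [  0   5  -4 ]
R3 <- R3 - (-1)*R1:  [   0  -15   10 ]
R3 <- R3 - (-3)*R2:  [  0   0  -2 ]
Multipliers (in order of application): m_{21} = -3, m_{31} = -1, m_{32} = -3

multipliers: -3, -1, -3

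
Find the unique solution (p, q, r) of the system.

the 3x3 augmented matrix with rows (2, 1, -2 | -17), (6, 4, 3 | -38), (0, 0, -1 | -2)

Forward elimination on [A|b]:
R2 <- R2 - (3)*R1:  [  0   1   9  13 ]
Row echelon form:
[ 2  1  -2  |  -17 ]
[ 0  1   9  |   13 ]
[ 0  0  -1  |   -2 ]
Back-substitution:
r = (-2) / -1 = 2
q = (13 - (9)*(2)) / 1 = -5
p = (-17 - (1)*(-5) - (-2)*(2)) / 2 = -4

(-4, -5, 2)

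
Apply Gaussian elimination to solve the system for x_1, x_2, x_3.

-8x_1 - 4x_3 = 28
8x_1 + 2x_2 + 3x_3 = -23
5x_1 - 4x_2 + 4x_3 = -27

Forward elimination on [A|b]:
R2 <- R2 - (-1)*R1:  [  0   2  -1   5 ]
R3 <- R3 - (-5/8)*R1:  [     0     -4    3/2  -19/2 ]
R3 <- R3 - (-2)*R2:  [    0     0  -1/2   1/2 ]
Row echelon form:
[ -8  0    -4  |   28 ]
[  0  2    -1  |    5 ]
[  0  0  -1/2  |  1/2 ]
Back-substitution:
x_3 = (1/2) / (-1/2) = -1
x_2 = (5 - (-1)*(-1)) / 2 = 2
x_1 = (28 - (-4)*(-1)) / -8 = -3

(-3, 2, -1)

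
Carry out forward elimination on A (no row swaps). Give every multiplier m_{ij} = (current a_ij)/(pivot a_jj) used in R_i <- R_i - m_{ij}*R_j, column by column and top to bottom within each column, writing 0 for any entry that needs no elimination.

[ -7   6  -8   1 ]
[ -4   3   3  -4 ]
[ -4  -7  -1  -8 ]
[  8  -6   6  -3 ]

Forward elimination:
R2 <- R2 - (4/7)*R1:  [     0   -3/7   53/7  -32/7 ]
R3 <- R3 - (4/7)*R1:  [     0  -73/7   25/7  -60/7 ]
R4 <- R4 - (-8/7)*R1:  [     0    6/7  -22/7  -13/7 ]
R3 <- R3 - (73/3)*R2:  [      0       0  -542/3   308/3 ]
R4 <- R4 - (-2)*R2:  [   0    0   12  -11 ]
R4 <- R4 - (-18/271)*R3:  [         0          0          0  -1133/271 ]
Multipliers (in order of application): m_{21} = 4/7, m_{31} = 4/7, m_{41} = -8/7, m_{32} = 73/3, m_{42} = -2, m_{43} = -18/271

multipliers: 4/7, 4/7, -8/7, 73/3, -2, -18/271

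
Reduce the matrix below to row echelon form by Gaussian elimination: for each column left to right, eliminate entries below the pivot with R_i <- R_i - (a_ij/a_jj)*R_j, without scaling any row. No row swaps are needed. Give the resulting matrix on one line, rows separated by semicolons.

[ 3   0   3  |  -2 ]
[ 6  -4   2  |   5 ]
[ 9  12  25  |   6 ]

REF = [3 0 3 -2; 0 -4 -4 9; 0 0 4 39]

Forward elimination:
R2 <- R2 - (2)*R1:  [  0  -4  -4   9 ]
R3 <- R3 - (3)*R1:  [  0  12  16  12 ]
R3 <- R3 - (-3)*R2:  [  0   0   4  39 ]
Row echelon form:
[ 3   0   3  |  -2 ]
[ 0  -4  -4  |   9 ]
[ 0   0   4  |  39 ]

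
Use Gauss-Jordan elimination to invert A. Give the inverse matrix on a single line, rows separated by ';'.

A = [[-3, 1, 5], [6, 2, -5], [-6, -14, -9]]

Gauss-Jordan on [A | I]:
R1 <- (1/-3)*R1:  [    1  -1/3  -5/3  |  -1/3     0     0 ]
R2 <- R2 - (6)*R1:  [ 0  4  5  |  2  1  0 ]
R3 <- R3 - (-6)*R1:  [   0  -16  -19  |   -2    0    1 ]
R2 <- (1/4)*R2:  [   0    1  5/4  |  1/2  1/4    0 ]
R1 <- R1 - (-1/3)*R2:  [    1     0  -5/4  |  -1/6  1/12     0 ]
R3 <- R3 - (-16)*R2:  [ 0  0  1  |  6  4  1 ]
R1 <- R1 - (-5/4)*R3:  [     1      0      0  |   22/3  61/12    5/4 ]
R2 <- R2 - (5/4)*R3:  [     0      1      0  |     -7  -19/4   -5/4 ]
Right block of [I | A^{-1}] is the inverse:
[ 22/3  61/12   5/4 ]
[   -7  -19/4  -5/4 ]
[    6      4     1 ]

inverse = [22/3 61/12 5/4; -7 -19/4 -5/4; 6 4 1]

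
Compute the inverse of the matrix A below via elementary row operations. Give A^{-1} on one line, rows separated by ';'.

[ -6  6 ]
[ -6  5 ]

inverse = [5/6 -1; 1 -1]

Gauss-Jordan on [A | I]:
R1 <- (1/-6)*R1:  [    1    -1  |  -1/6     0 ]
R2 <- R2 - (-6)*R1:  [  0  -1  |  -1   1 ]
R2 <- (1/-1)*R2:  [  0   1  |   1  -1 ]
R1 <- R1 - (-1)*R2:  [   1    0  |  5/6   -1 ]
Right block of [I | A^{-1}] is the inverse:
[ 5/6  -1 ]
[   1  -1 ]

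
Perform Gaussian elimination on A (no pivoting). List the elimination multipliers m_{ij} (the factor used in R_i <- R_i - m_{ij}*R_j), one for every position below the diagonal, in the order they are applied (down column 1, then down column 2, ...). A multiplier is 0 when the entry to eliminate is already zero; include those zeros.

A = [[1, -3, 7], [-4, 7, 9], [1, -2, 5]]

multipliers: -4, 1, -1/5

Forward elimination:
R2 <- R2 - (-4)*R1:  [  0  -5  37 ]
R3 <- R3 - (1)*R1:  [  0   1  -2 ]
R3 <- R3 - (-1/5)*R2:  [    0     0  27/5 ]
Multipliers (in order of application): m_{21} = -4, m_{31} = 1, m_{32} = -1/5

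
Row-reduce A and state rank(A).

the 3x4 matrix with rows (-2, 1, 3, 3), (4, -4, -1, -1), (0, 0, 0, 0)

rank(A) = 2

Row reduction:
R2 <- R2 - (-2)*R1:  [  0  -2   5   5 ]
Row echelon form:
[ -2   1  3  3 ]
[  0  -2  5  5 ]
[  0   0  0  0 ]
Nonzero rows / pivot columns: 2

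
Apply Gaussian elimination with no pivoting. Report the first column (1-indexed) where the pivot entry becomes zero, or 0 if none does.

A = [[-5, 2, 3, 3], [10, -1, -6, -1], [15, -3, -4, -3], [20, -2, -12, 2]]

Naive forward elimination:
R2 <- R2 - (-2)*R1:  [ 0  3  0  5 ]
R3 <- R3 - (-3)*R1:  [ 0  3  5  6 ]
R4 <- R4 - (-4)*R1:  [  0   6   0  14 ]
R3 <- R3 - (1)*R2:  [ 0  0  5  1 ]
R4 <- R4 - (2)*R2:  [ 0  0  0  4 ]
All pivots nonzero; naive elimination completes without hitting a zero pivot.

first zero-pivot column = 0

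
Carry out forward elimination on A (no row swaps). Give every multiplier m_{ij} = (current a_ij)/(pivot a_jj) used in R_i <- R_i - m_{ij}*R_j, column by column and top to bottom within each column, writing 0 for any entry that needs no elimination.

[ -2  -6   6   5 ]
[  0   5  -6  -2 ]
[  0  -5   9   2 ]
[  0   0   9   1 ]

multipliers: 0, 0, 0, -1, 0, 3

Forward elimination:
R2: entry in column 1 is already 0 -> m_{21} = 0 (no row operation needed)
R3: entry in column 1 is already 0 -> m_{31} = 0 (no row operation needed)
R4: entry in column 1 is already 0 -> m_{41} = 0 (no row operation needed)
R3 <- R3 - (-1)*R2:  [ 0  0  3  0 ]
R4: entry in column 2 is already 0 -> m_{42} = 0 (no row operation needed)
R4 <- R4 - (3)*R3:  [ 0  0  0  1 ]
Multipliers (in order of application): m_{21} = 0, m_{31} = 0, m_{41} = 0, m_{32} = -1, m_{42} = 0, m_{43} = 3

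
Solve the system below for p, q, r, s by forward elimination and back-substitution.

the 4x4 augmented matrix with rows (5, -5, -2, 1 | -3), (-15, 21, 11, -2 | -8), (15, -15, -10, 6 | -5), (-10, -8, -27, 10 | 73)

Forward elimination on [A|b]:
R2 <- R2 - (-3)*R1:  [   0    6    5    1  -17 ]
R3 <- R3 - (3)*R1:  [  0   0  -4   3   4 ]
R4 <- R4 - (-2)*R1:  [   0  -18  -31   12   67 ]
R4 <- R4 - (-3)*R2:  [   0    0  -16   15   16 ]
R4 <- R4 - (4)*R3:  [ 0  0  0  3  0 ]
Row echelon form:
[ 5  -5  -2  1  |   -3 ]
[ 0   6   5  1  |  -17 ]
[ 0   0  -4  3  |    4 ]
[ 0   0   0  3  |    0 ]
Back-substitution:
s = (0) / 3 = 0
r = (4 - (3)*(0)) / -4 = -1
q = (-17 - (5)*(-1) - (1)*(0)) / 6 = -2
p = (-3 - (-5)*(-2) - (-2)*(-1) - (1)*(0)) / 5 = -3

(-3, -2, -1, 0)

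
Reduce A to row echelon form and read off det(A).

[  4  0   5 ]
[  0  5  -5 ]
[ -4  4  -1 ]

Forward elimination:
R3 <- R3 - (-1)*R1:  [ 0  4  4 ]
R3 <- R3 - (4/5)*R2:  [ 0  0  8 ]
Upper-triangular form:
[ 4  0   5 ]
[ 0  5  -5 ]
[ 0  0   8 ]
det(A) = (-1)^0 * (4) * (5) * (8) = 160  (0 row swaps -> sign +1)

det(A) = 160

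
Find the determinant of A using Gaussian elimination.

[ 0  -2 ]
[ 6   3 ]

Forward elimination:
R1 <-> R2   (pivot in column 1 was zero)
[ 6   3 ]
[ 0  -2 ]
Upper-triangular form:
[ 6   3 ]
[ 0  -2 ]
det(A) = (-1)^1 * (6) * (-2) = 12  (1 row swap -> sign -1)

det(A) = 12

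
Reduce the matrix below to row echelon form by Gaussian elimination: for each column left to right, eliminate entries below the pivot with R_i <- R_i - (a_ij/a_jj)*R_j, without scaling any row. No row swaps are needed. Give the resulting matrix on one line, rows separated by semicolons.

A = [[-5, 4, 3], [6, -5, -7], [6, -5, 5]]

Forward elimination:
R2 <- R2 - (-6/5)*R1:  [     0   -1/5  -17/5 ]
R3 <- R3 - (-6/5)*R1:  [    0  -1/5  43/5 ]
R3 <- R3 - (1)*R2:  [  0   0  12 ]
Row echelon form:
[ -5     4      3 ]
[  0  -1/5  -17/5 ]
[  0     0     12 ]

REF = [-5 4 3; 0 -1/5 -17/5; 0 0 12]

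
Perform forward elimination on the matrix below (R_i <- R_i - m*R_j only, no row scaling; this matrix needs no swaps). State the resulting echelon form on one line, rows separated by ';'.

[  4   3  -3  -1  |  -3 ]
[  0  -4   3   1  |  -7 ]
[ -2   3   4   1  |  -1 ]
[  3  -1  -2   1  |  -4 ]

Forward elimination:
R3 <- R3 - (-1/2)*R1:  [    0   9/2   5/2   1/2  -5/2 ]
R4 <- R4 - (3/4)*R1:  [     0  -13/4    1/4    7/4   -7/4 ]
R3 <- R3 - (-9/8)*R2:  [     0      0   47/8   13/8  -83/8 ]
R4 <- R4 - (13/16)*R2:  [      0       0  -35/16   15/16   63/16 ]
R4 <- R4 - (-35/94)*R3:  [      0       0       0  145/94    7/94 ]
Row echelon form:
[ 4   3    -3      -1  |     -3 ]
[ 0  -4     3       1  |     -7 ]
[ 0   0  47/8    13/8  |  -83/8 ]
[ 0   0     0  145/94  |   7/94 ]

REF = [4 3 -3 -1 -3; 0 -4 3 1 -7; 0 0 47/8 13/8 -83/8; 0 0 0 145/94 7/94]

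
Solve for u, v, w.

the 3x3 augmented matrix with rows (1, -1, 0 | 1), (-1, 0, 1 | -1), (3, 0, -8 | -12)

(4, 3, 3)

Forward elimination on [A|b]:
R2 <- R2 - (-1)*R1:  [  0  -1   1   0 ]
R3 <- R3 - (3)*R1:  [   0    3   -8  -15 ]
R3 <- R3 - (-3)*R2:  [   0    0   -5  -15 ]
Row echelon form:
[ 1  -1   0  |    1 ]
[ 0  -1   1  |    0 ]
[ 0   0  -5  |  -15 ]
Back-substitution:
w = (-15) / -5 = 3
v = (0 - (1)*(3)) / -1 = 3
u = (1 - (-1)*(3)) / 1 = 4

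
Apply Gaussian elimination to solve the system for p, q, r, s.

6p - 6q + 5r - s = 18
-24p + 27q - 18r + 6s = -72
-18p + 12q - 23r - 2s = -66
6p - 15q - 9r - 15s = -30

(-2, -4, 2, 4)

Forward elimination on [A|b]:
R2 <- R2 - (-4)*R1:  [ 0  3  2  2  0 ]
R3 <- R3 - (-3)*R1:  [   0   -6   -8   -5  -12 ]
R4 <- R4 - (1)*R1:  [   0   -9  -14  -14  -48 ]
R3 <- R3 - (-2)*R2:  [   0    0   -4   -1  -12 ]
R4 <- R4 - (-3)*R2:  [   0    0   -8   -8  -48 ]
R4 <- R4 - (2)*R3:  [   0    0    0   -6  -24 ]
Row echelon form:
[ 6  -6   5  -1  |   18 ]
[ 0   3   2   2  |    0 ]
[ 0   0  -4  -1  |  -12 ]
[ 0   0   0  -6  |  -24 ]
Back-substitution:
s = (-24) / -6 = 4
r = (-12 - (-1)*(4)) / -4 = 2
q = (0 - (2)*(2) - (2)*(4)) / 3 = -4
p = (18 - (-6)*(-4) - (5)*(2) - (-1)*(4)) / 6 = -2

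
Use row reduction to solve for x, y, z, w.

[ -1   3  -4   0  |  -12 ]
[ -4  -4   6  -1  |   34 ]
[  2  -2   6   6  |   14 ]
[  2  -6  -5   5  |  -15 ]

(-3, -1, 3, 0)

Forward elimination on [A|b]:
R2 <- R2 - (4)*R1:  [   0  -16   22   -1   82 ]
R3 <- R3 - (-2)*R1:  [   0    4   -2    6  -10 ]
R4 <- R4 - (-2)*R1:  [   0    0  -13    5  -39 ]
R3 <- R3 - (-1/4)*R2:  [    0     0   7/2  23/4  21/2 ]
R4 <- R4 - (-26/7)*R3:  [      0       0       0  369/14       0 ]
Row echelon form:
[ -1    3   -4       0  |   -12 ]
[  0  -16   22      -1  |    82 ]
[  0    0  7/2    23/4  |  21/2 ]
[  0    0    0  369/14  |     0 ]
Back-substitution:
w = (0) / (369/14) = 0
z = (21/2 - (23/4)*(0)) / (7/2) = 3
y = (82 - (22)*(3) - (-1)*(0)) / -16 = -1
x = (-12 - (3)*(-1) - (-4)*(3)) / -1 = -3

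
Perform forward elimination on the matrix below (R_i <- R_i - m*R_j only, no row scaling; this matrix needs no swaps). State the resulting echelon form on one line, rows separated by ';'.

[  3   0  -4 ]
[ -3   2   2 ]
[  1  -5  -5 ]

Forward elimination:
R2 <- R2 - (-1)*R1:  [  0   2  -2 ]
R3 <- R3 - (1/3)*R1:  [     0     -5  -11/3 ]
R3 <- R3 - (-5/2)*R2:  [     0      0  -26/3 ]
Row echelon form:
[ 3  0     -4 ]
[ 0  2     -2 ]
[ 0  0  -26/3 ]

REF = [3 0 -4; 0 2 -2; 0 0 -26/3]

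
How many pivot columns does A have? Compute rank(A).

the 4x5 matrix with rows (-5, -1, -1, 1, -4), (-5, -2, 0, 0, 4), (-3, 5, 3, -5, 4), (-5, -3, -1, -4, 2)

Row reduction:
R2 <- R2 - (1)*R1:  [  0  -1   1  -1   8 ]
R3 <- R3 - (3/5)*R1:  [     0   28/5   18/5  -28/5   32/5 ]
R4 <- R4 - (1)*R1:  [  0  -2   0  -5   6 ]
R3 <- R3 - (-28/5)*R2:  [     0      0   46/5  -56/5  256/5 ]
R4 <- R4 - (2)*R2:  [   0    0   -2   -3  -10 ]
R4 <- R4 - (-5/23)*R3:  [       0        0        0  -125/23    26/23 ]
Row echelon form:
[ -5  -1    -1        1     -4 ]
[  0  -1     1       -1      8 ]
[  0   0  46/5    -56/5  256/5 ]
[  0   0     0  -125/23  26/23 ]
Nonzero rows / pivot columns: 4

rank(A) = 4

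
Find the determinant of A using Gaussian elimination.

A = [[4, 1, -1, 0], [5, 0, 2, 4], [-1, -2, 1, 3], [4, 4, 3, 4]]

Forward elimination:
R2 <- R2 - (5/4)*R1:  [    0  -5/4  13/4     4 ]
R3 <- R3 - (-1/4)*R1:  [    0  -7/4   3/4     3 ]
R4 <- R4 - (1)*R1:  [ 0  3  4  4 ]
R3 <- R3 - (7/5)*R2:  [     0      0  -19/5  -13/5 ]
R4 <- R4 - (-12/5)*R2:  [    0     0  59/5  68/5 ]
R4 <- R4 - (-59/19)*R3:  [      0       0       0  105/19 ]
Upper-triangular form:
[ 4     1     -1       0 ]
[ 0  -5/4   13/4       4 ]
[ 0     0  -19/5   -13/5 ]
[ 0     0      0  105/19 ]
det(A) = (-1)^0 * (4) * (-5/4) * (-19/5) * (105/19) = 105  (0 row swaps -> sign +1)

det(A) = 105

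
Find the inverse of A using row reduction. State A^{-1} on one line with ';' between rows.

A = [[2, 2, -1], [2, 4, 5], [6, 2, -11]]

inverse = [-27/8 5/4 7/8; 13/4 -1 -3/4; -5/4 1/2 1/4]

Gauss-Jordan on [A | I]:
R1 <- (1/2)*R1:  [    1     1  -1/2  |   1/2     0     0 ]
R2 <- R2 - (2)*R1:  [  0   2   6  |  -1   1   0 ]
R3 <- R3 - (6)*R1:  [  0  -4  -8  |  -3   0   1 ]
R2 <- (1/2)*R2:  [    0     1     3  |  -1/2   1/2     0 ]
R1 <- R1 - (1)*R2:  [    1     0  -7/2  |     1  -1/2     0 ]
R3 <- R3 - (-4)*R2:  [  0   0   4  |  -5   2   1 ]
R3 <- (1/4)*R3:  [    0     0     1  |  -5/4   1/2   1/4 ]
R1 <- R1 - (-7/2)*R3:  [     1      0      0  |  -27/8    5/4    7/8 ]
R2 <- R2 - (3)*R3:  [    0     1     0  |  13/4    -1  -3/4 ]
Right block of [I | A^{-1}] is the inverse:
[ -27/8  5/4   7/8 ]
[  13/4   -1  -3/4 ]
[  -5/4  1/2   1/4 ]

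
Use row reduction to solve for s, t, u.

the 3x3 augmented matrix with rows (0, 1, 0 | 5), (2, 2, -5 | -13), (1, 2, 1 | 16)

(1, 5, 5)

Forward elimination on [A|b]:
R1 <-> R2   (pivot in column 1 was zero)
[ 2  2  -5  -13 ]
[ 0  1   0    5 ]
[ 1  2   1   16 ]
R3 <- R3 - (1/2)*R1:  [    0     1   7/2  45/2 ]
R3 <- R3 - (1)*R2:  [    0     0   7/2  35/2 ]
Row echelon form:
[ 2  2   -5  |   -13 ]
[ 0  1    0  |     5 ]
[ 0  0  7/2  |  35/2 ]
Back-substitution:
u = (35/2) / (7/2) = 5
t = (5) / 1 = 5
s = (-13 - (2)*(5) - (-5)*(5)) / 2 = 1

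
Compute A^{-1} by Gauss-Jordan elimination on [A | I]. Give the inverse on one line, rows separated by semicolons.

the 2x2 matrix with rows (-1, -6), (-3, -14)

Gauss-Jordan on [A | I]:
R1 <- (1/-1)*R1:  [  1   6  |  -1   0 ]
R2 <- R2 - (-3)*R1:  [  0   4  |  -3   1 ]
R2 <- (1/4)*R2:  [    0     1  |  -3/4   1/4 ]
R1 <- R1 - (6)*R2:  [    1     0  |   7/2  -3/2 ]
Right block of [I | A^{-1}] is the inverse:
[  7/2  -3/2 ]
[ -3/4   1/4 ]

inverse = [7/2 -3/2; -3/4 1/4]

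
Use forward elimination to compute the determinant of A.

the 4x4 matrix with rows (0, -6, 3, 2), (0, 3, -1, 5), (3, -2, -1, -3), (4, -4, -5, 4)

Forward elimination:
R1 <-> R3   (pivot in column 1 was zero)
[ 3  -2  -1  -3 ]
[ 0   3  -1   5 ]
[ 0  -6   3   2 ]
[ 4  -4  -5   4 ]
R4 <- R4 - (4/3)*R1:  [     0   -4/3  -11/3      8 ]
R3 <- R3 - (-2)*R2:  [  0   0   1  12 ]
R4 <- R4 - (-4/9)*R2:  [     0      0  -37/9   92/9 ]
R4 <- R4 - (-37/9)*R3:  [     0      0      0  536/9 ]
Upper-triangular form:
[ 3  -2  -1     -3 ]
[ 0   3  -1      5 ]
[ 0   0   1     12 ]
[ 0   0   0  536/9 ]
det(A) = (-1)^1 * (3) * (3) * (1) * (536/9) = -536  (1 row swap -> sign -1)

det(A) = -536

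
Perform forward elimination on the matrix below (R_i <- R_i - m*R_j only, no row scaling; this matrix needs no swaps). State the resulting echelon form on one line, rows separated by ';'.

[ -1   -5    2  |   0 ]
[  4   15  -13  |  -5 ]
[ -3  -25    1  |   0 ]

Forward elimination:
R2 <- R2 - (-4)*R1:  [  0  -5  -5  -5 ]
R3 <- R3 - (3)*R1:  [   0  -10   -5    0 ]
R3 <- R3 - (2)*R2:  [  0   0   5  10 ]
Row echelon form:
[ -1  -5   2  |   0 ]
[  0  -5  -5  |  -5 ]
[  0   0   5  |  10 ]

REF = [-1 -5 2 0; 0 -5 -5 -5; 0 0 5 10]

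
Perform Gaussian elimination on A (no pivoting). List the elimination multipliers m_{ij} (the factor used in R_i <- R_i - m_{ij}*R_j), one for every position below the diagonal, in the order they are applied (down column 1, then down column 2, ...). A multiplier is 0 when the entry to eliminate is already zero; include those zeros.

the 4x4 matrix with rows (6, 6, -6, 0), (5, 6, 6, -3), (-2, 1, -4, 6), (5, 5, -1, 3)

multipliers: 5/6, -1/3, 5/6, 3, 0, -4/39

Forward elimination:
R2 <- R2 - (5/6)*R1:  [  0   1  11  -3 ]
R3 <- R3 - (-1/3)*R1:  [  0   3  -6   6 ]
R4 <- R4 - (5/6)*R1:  [ 0  0  4  3 ]
R3 <- R3 - (3)*R2:  [   0    0  -39   15 ]
R4: entry in column 2 is already 0 -> m_{42} = 0 (no row operation needed)
R4 <- R4 - (-4/39)*R3:  [     0      0      0  59/13 ]
Multipliers (in order of application): m_{21} = 5/6, m_{31} = -1/3, m_{41} = 5/6, m_{32} = 3, m_{42} = 0, m_{43} = -4/39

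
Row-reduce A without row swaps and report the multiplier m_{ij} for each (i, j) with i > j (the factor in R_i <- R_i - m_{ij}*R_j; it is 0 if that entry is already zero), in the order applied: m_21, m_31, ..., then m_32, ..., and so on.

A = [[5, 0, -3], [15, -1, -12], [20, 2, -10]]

Forward elimination:
R2 <- R2 - (3)*R1:  [  0  -1  -3 ]
R3 <- R3 - (4)*R1:  [ 0  2  2 ]
R3 <- R3 - (-2)*R2:  [  0   0  -4 ]
Multipliers (in order of application): m_{21} = 3, m_{31} = 4, m_{32} = -2

multipliers: 3, 4, -2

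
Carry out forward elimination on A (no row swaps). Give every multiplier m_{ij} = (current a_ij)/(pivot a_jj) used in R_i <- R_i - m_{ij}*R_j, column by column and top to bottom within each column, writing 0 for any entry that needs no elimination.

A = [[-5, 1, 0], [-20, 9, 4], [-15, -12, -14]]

multipliers: 4, 3, -3

Forward elimination:
R2 <- R2 - (4)*R1:  [ 0  5  4 ]
R3 <- R3 - (3)*R1:  [   0  -15  -14 ]
R3 <- R3 - (-3)*R2:  [  0   0  -2 ]
Multipliers (in order of application): m_{21} = 4, m_{31} = 3, m_{32} = -3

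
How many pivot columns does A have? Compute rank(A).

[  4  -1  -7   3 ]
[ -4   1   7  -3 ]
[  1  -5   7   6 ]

rank(A) = 2

Row reduction:
R2 <- R2 - (-1)*R1:  [ 0  0  0  0 ]
R3 <- R3 - (1/4)*R1:  [     0  -19/4   35/4   21/4 ]
R2 <-> R3   (pivot in column 2 was zero)
[ 4     -1    -7     3 ]
[ 0  -19/4  35/4  21/4 ]
[ 0      0     0     0 ]
Row echelon form:
[ 4     -1    -7     3 ]
[ 0  -19/4  35/4  21/4 ]
[ 0      0     0     0 ]
Nonzero rows / pivot columns: 2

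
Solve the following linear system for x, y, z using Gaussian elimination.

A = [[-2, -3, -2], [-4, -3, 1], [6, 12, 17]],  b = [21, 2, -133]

Forward elimination on [A|b]:
R2 <- R2 - (2)*R1:  [   0    3    5  -40 ]
R3 <- R3 - (-3)*R1:  [   0    3   11  -70 ]
R3 <- R3 - (1)*R2:  [   0    0    6  -30 ]
Row echelon form:
[ -2  -3  -2  |   21 ]
[  0   3   5  |  -40 ]
[  0   0   6  |  -30 ]
Back-substitution:
z = (-30) / 6 = -5
y = (-40 - (5)*(-5)) / 3 = -5
x = (21 - (-3)*(-5) - (-2)*(-5)) / -2 = 2

(2, -5, -5)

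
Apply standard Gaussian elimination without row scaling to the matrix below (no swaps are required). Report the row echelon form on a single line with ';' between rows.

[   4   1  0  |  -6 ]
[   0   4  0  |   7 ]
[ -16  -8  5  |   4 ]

REF = [4 1 0 -6; 0 4 0 7; 0 0 5 -13]

Forward elimination:
R3 <- R3 - (-4)*R1:  [   0   -4    5  -20 ]
R3 <- R3 - (-1)*R2:  [   0    0    5  -13 ]
Row echelon form:
[ 4  1  0  |   -6 ]
[ 0  4  0  |    7 ]
[ 0  0  5  |  -13 ]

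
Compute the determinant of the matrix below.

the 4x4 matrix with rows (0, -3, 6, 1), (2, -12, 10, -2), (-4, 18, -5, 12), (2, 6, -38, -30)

Forward elimination:
R1 <-> R2   (pivot in column 1 was zero)
[  2  -12   10   -2 ]
[  0   -3    6    1 ]
[ -4   18   -5   12 ]
[  2    6  -38  -30 ]
R3 <- R3 - (-2)*R1:  [  0  -6  15   8 ]
R4 <- R4 - (1)*R1:  [   0   18  -48  -28 ]
R3 <- R3 - (2)*R2:  [ 0  0  3  6 ]
R4 <- R4 - (-6)*R2:  [   0    0  -12  -22 ]
R4 <- R4 - (-4)*R3:  [ 0  0  0  2 ]
Upper-triangular form:
[ 2  -12  10  -2 ]
[ 0   -3   6   1 ]
[ 0    0   3   6 ]
[ 0    0   0   2 ]
det(A) = (-1)^1 * (2) * (-3) * (3) * (2) = 36  (1 row swap -> sign -1)

det(A) = 36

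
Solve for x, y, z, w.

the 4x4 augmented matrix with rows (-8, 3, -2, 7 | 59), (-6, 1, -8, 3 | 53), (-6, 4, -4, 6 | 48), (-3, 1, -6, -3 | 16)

Forward elimination on [A|b]:
R2 <- R2 - (3/4)*R1:  [     0   -5/4  -13/2   -9/4   35/4 ]
R3 <- R3 - (3/4)*R1:  [    0   7/4  -5/2   3/4  15/4 ]
R4 <- R4 - (3/8)*R1:  [     0   -1/8  -21/4  -45/8  -49/8 ]
R3 <- R3 - (-7/5)*R2:  [     0      0  -58/5  -12/5     16 ]
R4 <- R4 - (1/10)*R2:  [     0      0  -23/5  -27/5     -7 ]
R4 <- R4 - (23/58)*R3:  [       0        0        0  -129/29  -387/29 ]
Row echelon form:
[ -8     3     -2        7  |       59 ]
[  0  -5/4  -13/2     -9/4  |     35/4 ]
[  0     0  -58/5    -12/5  |       16 ]
[  0     0      0  -129/29  |  -387/29 ]
Back-substitution:
w = (-387/29) / (-129/29) = 3
z = (16 - (-12/5)*(3)) / (-58/5) = -2
y = (35/4 - (-13/2)*(-2) - (-9/4)*(3)) / (-5/4) = -2
x = (59 - (3)*(-2) - (-2)*(-2) - (7)*(3)) / -8 = -5

(-5, -2, -2, 3)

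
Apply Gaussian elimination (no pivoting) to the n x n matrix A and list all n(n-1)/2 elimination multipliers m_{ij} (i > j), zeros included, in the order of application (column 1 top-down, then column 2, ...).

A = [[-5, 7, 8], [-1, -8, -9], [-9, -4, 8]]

Forward elimination:
R2 <- R2 - (1/5)*R1:  [     0  -47/5  -53/5 ]
R3 <- R3 - (9/5)*R1:  [     0  -83/5  -32/5 ]
R3 <- R3 - (83/47)*R2:  [      0       0  579/47 ]
Multipliers (in order of application): m_{21} = 1/5, m_{31} = 9/5, m_{32} = 83/47

multipliers: 1/5, 9/5, 83/47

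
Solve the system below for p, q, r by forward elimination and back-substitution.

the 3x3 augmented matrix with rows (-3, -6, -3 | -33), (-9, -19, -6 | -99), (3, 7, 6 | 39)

Forward elimination on [A|b]:
R2 <- R2 - (3)*R1:  [  0  -1   3   0 ]
R3 <- R3 - (-1)*R1:  [ 0  1  3  6 ]
R3 <- R3 - (-1)*R2:  [ 0  0  6  6 ]
Row echelon form:
[ -3  -6  -3  |  -33 ]
[  0  -1   3  |    0 ]
[  0   0   6  |    6 ]
Back-substitution:
r = (6) / 6 = 1
q = (0 - (3)*(1)) / -1 = 3
p = (-33 - (-6)*(3) - (-3)*(1)) / -3 = 4

(4, 3, 1)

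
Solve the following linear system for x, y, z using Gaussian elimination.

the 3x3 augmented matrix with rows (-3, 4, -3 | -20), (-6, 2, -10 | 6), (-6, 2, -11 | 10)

Forward elimination on [A|b]:
R2 <- R2 - (2)*R1:  [  0  -6  -4  46 ]
R3 <- R3 - (2)*R1:  [  0  -6  -5  50 ]
R3 <- R3 - (1)*R2:  [  0   0  -1   4 ]
Row echelon form:
[ -3   4  -3  |  -20 ]
[  0  -6  -4  |   46 ]
[  0   0  -1  |    4 ]
Back-substitution:
z = (4) / -1 = -4
y = (46 - (-4)*(-4)) / -6 = -5
x = (-20 - (4)*(-5) - (-3)*(-4)) / -3 = 4

(4, -5, -4)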